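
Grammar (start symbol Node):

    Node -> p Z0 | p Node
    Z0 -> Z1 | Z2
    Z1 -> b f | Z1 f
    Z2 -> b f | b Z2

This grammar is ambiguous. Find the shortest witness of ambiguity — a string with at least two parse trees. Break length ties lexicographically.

p b f

length 3: p b f has 2 parse trees

Two derivations of p b f:
  Node ⇒ p Z0 ⇒ p Z1 ⇒ p b f
  Node ⇒ p Z0 ⇒ p Z2 ⇒ p b f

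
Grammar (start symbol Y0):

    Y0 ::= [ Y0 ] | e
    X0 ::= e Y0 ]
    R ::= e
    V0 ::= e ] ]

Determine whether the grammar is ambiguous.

Only Y0 is reachable from Y0; ignoring the rest: L(Y0) is { openⁿ atom closeⁿ : n ≥ 0 }. The bracket depth fixes n, and the derivation is forced at every step.

Unambiguous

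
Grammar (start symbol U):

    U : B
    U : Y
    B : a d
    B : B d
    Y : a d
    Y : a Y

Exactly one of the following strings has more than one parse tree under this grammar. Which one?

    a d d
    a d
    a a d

a d d: 1 tree
a d: 2 trees
a a d: 1 tree

a d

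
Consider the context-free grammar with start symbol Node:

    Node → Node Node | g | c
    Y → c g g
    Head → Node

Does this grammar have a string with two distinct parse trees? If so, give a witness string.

Ambiguous

Witness: c c c

Derivation 1: Node ⇒ Node Node ⇒ Node Node Node ⇒ c Node Node ⇒ c c Node ⇒ c c c
Derivation 2: Node ⇒ Node Node ⇒ c Node ⇒ c Node Node ⇒ c c Node ⇒ c c c

Two distinct leftmost derivations for the same string.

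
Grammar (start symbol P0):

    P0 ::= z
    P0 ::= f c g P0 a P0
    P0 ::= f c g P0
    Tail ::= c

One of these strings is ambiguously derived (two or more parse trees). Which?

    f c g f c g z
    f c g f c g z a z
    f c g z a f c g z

f c g f c g z: 1 tree
f c g f c g z a z: 2 trees
f c g z a f c g z: 1 tree

f c g f c g z a z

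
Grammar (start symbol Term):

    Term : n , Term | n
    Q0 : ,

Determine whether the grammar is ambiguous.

Only Term is reachable from Term; ignoring the rest: The reachable grammar is A → atom sep A | atom. Each atom is followed by either the separator (recurse) or end-of-string (stop) — no choice point.

Unambiguous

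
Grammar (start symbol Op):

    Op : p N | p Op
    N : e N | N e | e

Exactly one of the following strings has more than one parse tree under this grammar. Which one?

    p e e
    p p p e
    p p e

p e e

p e e: 2 trees
p p p e: 1 tree
p p e: 1 tree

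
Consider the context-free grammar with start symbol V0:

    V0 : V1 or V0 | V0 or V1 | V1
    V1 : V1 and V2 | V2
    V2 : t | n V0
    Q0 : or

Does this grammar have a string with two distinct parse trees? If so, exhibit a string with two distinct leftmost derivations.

Witness: t or t

Derivation 1: V0 ⇒ V1 or V0 ⇒ V2 or V0 ⇒ t or V0 ⇒ t or V1 ⇒ t or V2 ⇒ t or t
Derivation 2: V0 ⇒ V0 or V1 ⇒ V1 or V1 ⇒ V2 or V1 ⇒ t or V1 ⇒ t or V2 ⇒ t or t

Two distinct leftmost derivations for the same string.

Ambiguous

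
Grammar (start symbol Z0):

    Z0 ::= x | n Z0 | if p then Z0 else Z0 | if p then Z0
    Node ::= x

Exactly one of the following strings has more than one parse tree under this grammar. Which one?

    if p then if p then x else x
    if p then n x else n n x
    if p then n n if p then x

if p then if p then x else x: 2 trees
if p then n x else n n x: 1 tree
if p then n n if p then x: 1 tree

if p then if p then x else x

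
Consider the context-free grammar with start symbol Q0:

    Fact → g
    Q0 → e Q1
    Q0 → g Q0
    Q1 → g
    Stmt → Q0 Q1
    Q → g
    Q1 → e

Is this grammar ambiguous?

Unambiguous

Only Q0, Q1 are reachable from Q0; ignoring the rest: Restricted to the reachable nonterminals, every rule has the form A → t or A → t B, and no two rules for the same A share a first terminal. The grammar encodes a DFA — one run per string.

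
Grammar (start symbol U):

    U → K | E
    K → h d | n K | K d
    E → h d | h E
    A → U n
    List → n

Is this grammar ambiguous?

Witness: h d

Derivation 1: U ⇒ K ⇒ h d
Derivation 2: U ⇒ E ⇒ h d

Two distinct leftmost derivations for the same string.

Ambiguous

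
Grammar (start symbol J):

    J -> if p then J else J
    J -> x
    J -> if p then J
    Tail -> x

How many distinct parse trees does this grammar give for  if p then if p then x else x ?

Parse trees for if p then if p then x else x:
  [J if p then [J if p then [J x]] else [J x]]
  [J if p then [J if p then [J x] else [J x]]]

2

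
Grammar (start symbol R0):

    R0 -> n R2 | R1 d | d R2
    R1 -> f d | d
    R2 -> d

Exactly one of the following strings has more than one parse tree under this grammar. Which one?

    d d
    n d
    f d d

d d: 2 trees
n d: 1 tree
f d d: 1 tree

d d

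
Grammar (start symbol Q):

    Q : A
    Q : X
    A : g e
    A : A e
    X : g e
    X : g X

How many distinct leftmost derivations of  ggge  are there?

Parse trees for ggge:
  [Q [X g [X g [X g e]]]]

1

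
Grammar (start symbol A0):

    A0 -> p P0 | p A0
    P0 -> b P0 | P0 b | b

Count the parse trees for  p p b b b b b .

Parse trees for p p b b b b b (showing first 6 of 16):
  [A0 p [A0 p [P0 b [P0 b [P0 b [P0 b [P0 b]]]]]]]
  [A0 p [A0 p [P0 b [P0 b [P0 b [P0 [P0 b] b]]]]]]
  [A0 p [A0 p [P0 b [P0 b [P0 [P0 b [P0 b]] b]]]]]
  [A0 p [A0 p [P0 b [P0 b [P0 [P0 [P0 b] b] b]]]]]
  [A0 p [A0 p [P0 b [P0 [P0 b [P0 b [P0 b]]] b]]]]
  [A0 p [A0 p [P0 b [P0 [P0 b [P0 [P0 b] b]] b]]]]

16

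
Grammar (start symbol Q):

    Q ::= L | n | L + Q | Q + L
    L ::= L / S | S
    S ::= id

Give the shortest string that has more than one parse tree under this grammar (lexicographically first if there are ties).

length 1: no string has ≥2 trees
length 3: id + id has 2 parse trees

Two derivations of id + id:
  Q ⇒ L + Q ⇒ S + Q ⇒ id + Q ⇒ id + L ⇒ id + S ⇒ id + id
  Q ⇒ Q + L ⇒ L + L ⇒ S + L ⇒ id + L ⇒ id + S ⇒ id + id

id + id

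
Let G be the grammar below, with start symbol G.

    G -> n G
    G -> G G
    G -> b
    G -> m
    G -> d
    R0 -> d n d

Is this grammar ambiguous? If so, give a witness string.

Ambiguous

Witness: b b b

Derivation 1: G ⇒ G G ⇒ G G G ⇒ b G G ⇒ b b G ⇒ b b b
Derivation 2: G ⇒ G G ⇒ b G ⇒ b G G ⇒ b b G ⇒ b b b

Two distinct leftmost derivations for the same string.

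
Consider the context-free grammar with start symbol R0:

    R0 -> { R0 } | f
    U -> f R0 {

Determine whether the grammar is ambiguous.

Unambiguous

(U is unreachable from R0, so its rules don't affect L(R0).) Each string is a nest of matched brackets around a single atom. An opening bracket forces the recursive rule; an atom forces the base rule.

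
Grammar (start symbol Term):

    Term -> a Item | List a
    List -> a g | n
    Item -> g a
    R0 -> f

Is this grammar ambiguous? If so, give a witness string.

Witness: a g a

Derivation 1: Term ⇒ a Item ⇒ a g a
Derivation 2: Term ⇒ List a ⇒ a g a

Two distinct leftmost derivations for the same string.

Ambiguous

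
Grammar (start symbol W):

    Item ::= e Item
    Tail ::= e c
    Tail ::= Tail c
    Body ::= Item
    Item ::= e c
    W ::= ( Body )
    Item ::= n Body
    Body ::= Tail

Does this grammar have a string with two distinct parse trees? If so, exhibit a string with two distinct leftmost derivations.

Ambiguous

Witness: ( e c )

Derivation 1: W ⇒ ( Body ) ⇒ ( Item ) ⇒ ( e c )
Derivation 2: W ⇒ ( Body ) ⇒ ( Tail ) ⇒ ( e c )

Two distinct leftmost derivations for the same string.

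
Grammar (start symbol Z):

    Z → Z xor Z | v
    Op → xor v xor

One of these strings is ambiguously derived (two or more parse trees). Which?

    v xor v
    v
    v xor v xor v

v xor v xor v

v xor v: 1 tree
v: 1 tree
v xor v xor v: 2 trees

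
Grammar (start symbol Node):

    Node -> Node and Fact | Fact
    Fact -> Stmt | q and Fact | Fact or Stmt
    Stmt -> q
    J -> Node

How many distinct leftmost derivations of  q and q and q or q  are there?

Parse trees for q and q and q or q:
  [Node [Node [Fact [Stmt q]]] and [Fact q and [Fact [Fact [Stmt q]] or [Stmt q]]]]
  [Node [Node [Fact [Stmt q]]] and [Fact [Fact q and [Fact [Stmt q]]] or [Stmt q]]]
  [Node [Node [Node [Fact [Stmt q]]] and [Fact [Stmt q]]] and [Fact [Fact [Stmt q]] or [Stmt q]]]
  [Node [Node [Fact q and [Fact [Stmt q]]]] and [Fact [Fact [Stmt q]] or [Stmt q]]]
  [Node [Fact q and [Fact q and [Fact [Fact [Stmt q]] or [Stmt q]]]]]
  [Node [Fact q and [Fact [Fact q and [Fact [Stmt q]]] or [Stmt q]]]]
  [Node [Fact [Fact q and [Fact q and [Fact [Stmt q]]]] or [Stmt q]]]

7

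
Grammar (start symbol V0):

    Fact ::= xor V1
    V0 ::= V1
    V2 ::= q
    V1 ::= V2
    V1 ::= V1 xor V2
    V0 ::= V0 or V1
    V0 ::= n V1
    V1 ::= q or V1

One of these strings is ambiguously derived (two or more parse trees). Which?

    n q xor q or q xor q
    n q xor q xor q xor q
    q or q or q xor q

n q xor q or q xor q: 1 tree
n q xor q xor q xor q: 1 tree
q or q or q xor q: 7 trees

q or q or q xor q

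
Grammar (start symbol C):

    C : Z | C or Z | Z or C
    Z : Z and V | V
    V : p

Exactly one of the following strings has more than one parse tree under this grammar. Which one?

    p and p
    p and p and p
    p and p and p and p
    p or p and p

p and p: 1 tree
p and p and p: 1 tree
p and p and p and p: 1 tree
p or p and p: 2 trees

p or p and p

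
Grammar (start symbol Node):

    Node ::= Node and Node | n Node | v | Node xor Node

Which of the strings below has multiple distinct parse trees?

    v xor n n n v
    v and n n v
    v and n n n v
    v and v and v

v and v and v

v xor n n n v: 1 tree
v and n n v: 1 tree
v and n n n v: 1 tree
v and v and v: 2 trees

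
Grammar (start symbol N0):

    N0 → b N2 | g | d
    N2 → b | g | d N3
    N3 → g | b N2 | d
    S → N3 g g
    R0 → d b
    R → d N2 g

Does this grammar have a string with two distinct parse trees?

(S, R0, R are unreachable from N0, so their rules don't affect L(N0).) Restricted to the reachable nonterminals, every rule has the form A → t or A → t B, and no two rules for the same A share a first terminal. The grammar encodes a DFA — one run per string.

Unambiguous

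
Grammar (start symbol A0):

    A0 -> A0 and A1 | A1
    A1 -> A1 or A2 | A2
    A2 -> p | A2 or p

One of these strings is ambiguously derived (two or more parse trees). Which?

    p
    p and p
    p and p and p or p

p: 1 tree
p and p: 1 tree
p and p and p or p: 2 trees

p and p and p or p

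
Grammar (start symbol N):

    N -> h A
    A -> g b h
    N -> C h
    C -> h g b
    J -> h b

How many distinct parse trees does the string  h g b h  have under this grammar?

2

Parse trees for h g b h:
  [N h [A g b h]]
  [N [C h g b] h]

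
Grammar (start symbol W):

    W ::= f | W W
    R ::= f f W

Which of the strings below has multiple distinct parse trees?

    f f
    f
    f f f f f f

f f f f f f

f f: 1 tree
f: 1 tree
f f f f f f: 42 trees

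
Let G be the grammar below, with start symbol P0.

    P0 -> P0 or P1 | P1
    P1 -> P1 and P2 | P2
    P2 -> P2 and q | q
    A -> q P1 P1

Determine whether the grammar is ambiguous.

Witness: q and q

Derivation 1: P0 ⇒ P1 ⇒ P1 and P2 ⇒ P2 and P2 ⇒ q and P2 ⇒ q and q
Derivation 2: P0 ⇒ P1 ⇒ P2 ⇒ P2 and q ⇒ q and q

Two distinct leftmost derivations for the same string.

Ambiguous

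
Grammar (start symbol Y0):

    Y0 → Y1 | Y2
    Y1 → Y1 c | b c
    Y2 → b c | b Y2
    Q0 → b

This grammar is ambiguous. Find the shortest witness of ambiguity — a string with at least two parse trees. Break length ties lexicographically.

b c

length 2: b c has 2 parse trees

Two derivations of b c:
  Y0 ⇒ Y1 ⇒ b c
  Y0 ⇒ Y2 ⇒ b c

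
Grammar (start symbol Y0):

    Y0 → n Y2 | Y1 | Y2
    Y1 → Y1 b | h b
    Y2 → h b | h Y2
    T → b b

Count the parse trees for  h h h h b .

1

Parse trees for h h h h b:
  [Y0 [Y2 h [Y2 h [Y2 h [Y2 h b]]]]]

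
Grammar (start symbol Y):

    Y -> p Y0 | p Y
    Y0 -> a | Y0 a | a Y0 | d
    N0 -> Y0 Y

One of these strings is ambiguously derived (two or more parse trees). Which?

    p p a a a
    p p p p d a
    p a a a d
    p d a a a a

p p a a a

p p a a a: 4 trees
p p p p d a: 1 tree
p a a a d: 1 tree
p d a a a a: 1 tree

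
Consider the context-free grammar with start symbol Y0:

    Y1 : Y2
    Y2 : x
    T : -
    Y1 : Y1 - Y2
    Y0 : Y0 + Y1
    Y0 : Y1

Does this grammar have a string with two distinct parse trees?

Unambiguous

Only Y0, Y1, Y2 are reachable from Y0; ignoring the rest: Y0 → Y0 + Y1 | Y1  ;  Y1 → Y1 - Y2 | Y2  — a left-associative chain with Y2 at the bottom. Each string factors uniquely by precedence.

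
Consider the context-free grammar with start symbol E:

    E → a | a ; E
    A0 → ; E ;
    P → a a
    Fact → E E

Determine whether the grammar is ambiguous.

Unambiguous

Only E is reachable from E; ignoring the rest: The reachable grammar is A → atom sep A | atom. Each atom is followed by either the separator (recurse) or end-of-string (stop) — no choice point.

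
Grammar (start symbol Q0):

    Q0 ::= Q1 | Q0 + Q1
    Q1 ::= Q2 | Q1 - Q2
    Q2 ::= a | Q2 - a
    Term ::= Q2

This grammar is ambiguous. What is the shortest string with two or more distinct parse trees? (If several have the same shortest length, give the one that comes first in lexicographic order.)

length 1: no string has ≥2 trees
length 3: a - a has 2 parse trees

Two derivations of a - a:
  Q0 ⇒ Q1 ⇒ Q2 ⇒ Q2 - a ⇒ a - a
  Q0 ⇒ Q1 ⇒ Q1 - Q2 ⇒ Q2 - Q2 ⇒ a - Q2 ⇒ a - a

a - a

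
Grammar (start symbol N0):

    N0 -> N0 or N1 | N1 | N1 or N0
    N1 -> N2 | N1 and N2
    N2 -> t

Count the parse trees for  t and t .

Parse trees for t and t:
  [N0 [N1 [N1 [N2 t]] and [N2 t]]]

1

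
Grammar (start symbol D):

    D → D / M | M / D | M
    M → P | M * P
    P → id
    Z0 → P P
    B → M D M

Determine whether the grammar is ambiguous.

Witness: id / id

Derivation 1: D ⇒ D / M ⇒ M / M ⇒ P / M ⇒ id / M ⇒ id / P ⇒ id / id
Derivation 2: D ⇒ M / D ⇒ P / D ⇒ id / D ⇒ id / M ⇒ id / P ⇒ id / id

Two distinct leftmost derivations for the same string.

Ambiguous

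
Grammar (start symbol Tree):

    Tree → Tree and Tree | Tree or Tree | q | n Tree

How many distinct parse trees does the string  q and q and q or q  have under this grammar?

5

Parse trees for q and q and q or q:
  [Tree [Tree q] and [Tree [Tree q] and [Tree [Tree q] or [Tree q]]]]
  [Tree [Tree q] and [Tree [Tree [Tree q] and [Tree q]] or [Tree q]]]
  [Tree [Tree [Tree q] and [Tree q]] and [Tree [Tree q] or [Tree q]]]
  [Tree [Tree [Tree q] and [Tree [Tree q] and [Tree q]]] or [Tree q]]
  [Tree [Tree [Tree [Tree q] and [Tree q]] and [Tree q]] or [Tree q]]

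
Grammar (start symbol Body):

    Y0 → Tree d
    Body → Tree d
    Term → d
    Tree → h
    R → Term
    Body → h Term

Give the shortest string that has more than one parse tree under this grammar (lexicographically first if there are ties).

length 2: h d has 2 parse trees

Two derivations of h d:
  Body ⇒ Tree d ⇒ h d
  Body ⇒ h Term ⇒ h d

h d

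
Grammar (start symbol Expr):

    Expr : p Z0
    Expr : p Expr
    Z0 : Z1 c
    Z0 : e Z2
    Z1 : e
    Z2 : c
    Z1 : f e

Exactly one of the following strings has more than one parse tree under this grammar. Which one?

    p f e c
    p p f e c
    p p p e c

p p p e c

p f e c: 1 tree
p p f e c: 1 tree
p p p e c: 2 trees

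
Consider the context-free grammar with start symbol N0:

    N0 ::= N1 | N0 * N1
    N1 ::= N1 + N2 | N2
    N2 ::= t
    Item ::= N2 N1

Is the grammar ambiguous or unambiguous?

Unambiguous

(Item is unreachable from N0, so its rules don't affect L(N0).) N0 → N0 * N1 | N1  ;  N1 → N1 + N2 | N2  — a left-associative chain with N2 at the bottom. Each string factors uniquely by precedence.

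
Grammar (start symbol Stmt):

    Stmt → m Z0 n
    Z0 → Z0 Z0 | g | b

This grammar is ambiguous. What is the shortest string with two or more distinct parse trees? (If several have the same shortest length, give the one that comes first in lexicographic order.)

length 3: no string has ≥2 trees
length 4: no string has ≥2 trees
length 5: m b b b n has 2 parse trees

Two derivations of m b b b n:
  Stmt ⇒ m Z0 n ⇒ m Z0 Z0 n ⇒ m Z0 Z0 Z0 n ⇒ m b Z0 Z0 n ⇒ m b b Z0 n ⇒ m b b b n
  Stmt ⇒ m Z0 n ⇒ m Z0 Z0 n ⇒ m b Z0 n ⇒ m b Z0 Z0 n ⇒ m b b Z0 n ⇒ m b b b n

m b b b n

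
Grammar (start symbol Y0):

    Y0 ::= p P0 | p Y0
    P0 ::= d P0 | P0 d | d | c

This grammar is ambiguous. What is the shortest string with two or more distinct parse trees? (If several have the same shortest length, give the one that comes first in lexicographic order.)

length 2: no string has ≥2 trees
length 3: p d d has 2 parse trees

Two derivations of p d d:
  Y0 ⇒ p P0 ⇒ p d P0 ⇒ p d d
  Y0 ⇒ p P0 ⇒ p P0 d ⇒ p d d

p d d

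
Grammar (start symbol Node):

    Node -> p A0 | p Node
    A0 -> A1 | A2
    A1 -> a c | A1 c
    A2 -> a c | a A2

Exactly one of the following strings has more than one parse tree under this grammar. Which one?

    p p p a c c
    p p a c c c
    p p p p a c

p p p p a c

p p p a c c: 1 tree
p p a c c c: 1 tree
p p p p a c: 2 trees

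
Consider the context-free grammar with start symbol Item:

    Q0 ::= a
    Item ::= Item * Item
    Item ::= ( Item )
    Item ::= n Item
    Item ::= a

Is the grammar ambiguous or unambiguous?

Witness: n a * a

Derivation 1: Item ⇒ Item * Item ⇒ n Item * Item ⇒ n a * Item ⇒ n a * a
Derivation 2: Item ⇒ n Item ⇒ n Item * Item ⇒ n a * Item ⇒ n a * a

Two distinct leftmost derivations for the same string.

Ambiguous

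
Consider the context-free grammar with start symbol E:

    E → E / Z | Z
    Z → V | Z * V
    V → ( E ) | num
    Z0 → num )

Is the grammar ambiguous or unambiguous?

Unambiguous

(Z0 is unreachable from E, so its rules don't affect L(E).) This is a standard precedence ladder (E over Z over V), with each level left-recursive on its own operator ('/' at E, '*' at Z). That structure is LR(1), hence unambiguous.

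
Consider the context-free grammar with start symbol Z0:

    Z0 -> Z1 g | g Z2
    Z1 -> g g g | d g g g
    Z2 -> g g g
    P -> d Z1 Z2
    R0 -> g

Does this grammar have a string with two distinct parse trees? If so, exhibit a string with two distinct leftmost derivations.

Ambiguous

Witness: g g g g

Derivation 1: Z0 ⇒ Z1 g ⇒ g g g g
Derivation 2: Z0 ⇒ g Z2 ⇒ g g g g

Two distinct leftmost derivations for the same string.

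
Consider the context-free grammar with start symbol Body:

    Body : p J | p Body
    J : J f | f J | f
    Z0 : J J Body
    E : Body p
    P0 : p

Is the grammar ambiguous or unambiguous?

Ambiguous

Witness: p f f

Derivation 1: Body ⇒ p J ⇒ p J f ⇒ p f f
Derivation 2: Body ⇒ p J ⇒ p f J ⇒ p f f

Two distinct leftmost derivations for the same string.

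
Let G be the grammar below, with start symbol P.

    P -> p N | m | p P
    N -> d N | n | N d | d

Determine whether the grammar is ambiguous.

Witness: p d d

Derivation 1: P ⇒ p N ⇒ p d N ⇒ p d d
Derivation 2: P ⇒ p N ⇒ p N d ⇒ p d d

Two distinct leftmost derivations for the same string.

Ambiguous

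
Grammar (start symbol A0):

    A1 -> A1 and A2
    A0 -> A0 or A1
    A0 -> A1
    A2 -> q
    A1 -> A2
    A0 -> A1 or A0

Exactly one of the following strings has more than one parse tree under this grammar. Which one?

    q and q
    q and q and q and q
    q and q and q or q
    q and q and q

q and q: 1 tree
q and q and q and q: 1 tree
q and q and q or q: 2 trees
q and q and q: 1 tree

q and q and q or q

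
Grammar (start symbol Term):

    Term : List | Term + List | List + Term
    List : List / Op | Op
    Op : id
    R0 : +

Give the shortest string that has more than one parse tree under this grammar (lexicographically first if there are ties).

length 1: no string has ≥2 trees
length 3: id + id has 2 parse trees

Two derivations of id + id:
  Term ⇒ Term + List ⇒ List + List ⇒ Op + List ⇒ id + List ⇒ id + Op ⇒ id + id
  Term ⇒ List + Term ⇒ Op + Term ⇒ id + Term ⇒ id + List ⇒ id + Op ⇒ id + id

id + id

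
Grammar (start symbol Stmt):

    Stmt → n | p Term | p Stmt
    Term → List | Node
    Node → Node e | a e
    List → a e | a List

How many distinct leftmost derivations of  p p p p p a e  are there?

Parse trees for p p p p p a e:
  [Stmt p [Stmt p [Stmt p [Stmt p [Stmt p [Term [List a e]]]]]]]
  [Stmt p [Stmt p [Stmt p [Stmt p [Stmt p [Term [Node a e]]]]]]]

2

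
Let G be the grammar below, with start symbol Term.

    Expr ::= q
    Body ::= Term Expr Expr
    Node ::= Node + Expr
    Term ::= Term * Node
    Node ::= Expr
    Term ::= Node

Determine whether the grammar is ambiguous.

Unambiguous

(Body is unreachable from Term, so its rules don't affect L(Term).) The grammar is stratified — Term handles '*' (left-recursive), Node handles '+', Expr atoms. Each operator has a fixed associativity and precedence level, so every string has one parse.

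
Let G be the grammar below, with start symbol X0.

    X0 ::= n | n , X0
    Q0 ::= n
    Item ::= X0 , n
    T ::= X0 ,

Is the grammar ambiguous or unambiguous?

(Q0, Item, T are unreachable from X0, so their rules don't affect L(X0).) The reachable grammar is A → atom sep A | atom. Each atom is followed by either the separator (recurse) or end-of-string (stop) — no choice point.

Unambiguous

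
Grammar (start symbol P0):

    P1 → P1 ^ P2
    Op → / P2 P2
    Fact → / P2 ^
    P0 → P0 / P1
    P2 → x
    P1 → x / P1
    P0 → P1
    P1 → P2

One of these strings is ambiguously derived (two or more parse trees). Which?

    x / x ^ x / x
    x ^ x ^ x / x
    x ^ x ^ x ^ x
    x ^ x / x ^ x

x / x ^ x / x

x / x ^ x / x: 3 trees
x ^ x ^ x / x: 1 tree
x ^ x ^ x ^ x: 1 tree
x ^ x / x ^ x: 1 tree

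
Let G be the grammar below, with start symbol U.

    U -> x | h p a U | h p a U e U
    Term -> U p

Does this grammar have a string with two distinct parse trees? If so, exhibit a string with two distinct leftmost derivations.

Ambiguous

Witness: h p a h p a x e x

Derivation 1: U ⇒ h p a U ⇒ h p a h p a U e U ⇒ h p a h p a x e U ⇒ h p a h p a x e x
Derivation 2: U ⇒ h p a U e U ⇒ h p a h p a U e U ⇒ h p a h p a x e U ⇒ h p a h p a x e x

Two distinct leftmost derivations for the same string.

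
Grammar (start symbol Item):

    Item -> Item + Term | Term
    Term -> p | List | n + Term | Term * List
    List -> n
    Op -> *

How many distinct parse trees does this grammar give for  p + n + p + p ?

Parse trees for p + n + p + p:
  [Item [Item [Item [Term p]] + [Term n + [Term p]]] + [Term p]]
  [Item [Item [Item [Item [Term p]] + [Term [List n]]] + [Term p]] + [Term p]]

2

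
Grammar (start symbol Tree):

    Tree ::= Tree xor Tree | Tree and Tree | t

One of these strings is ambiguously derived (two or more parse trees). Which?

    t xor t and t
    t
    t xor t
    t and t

t xor t and t

t xor t and t: 2 trees
t: 1 tree
t xor t: 1 tree
t and t: 1 tree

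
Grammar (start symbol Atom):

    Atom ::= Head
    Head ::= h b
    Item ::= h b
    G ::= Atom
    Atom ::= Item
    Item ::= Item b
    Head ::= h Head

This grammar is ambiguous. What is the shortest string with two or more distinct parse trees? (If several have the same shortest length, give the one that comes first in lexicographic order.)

h b

length 2: h b has 2 parse trees

Two derivations of h b:
  Atom ⇒ Head ⇒ h b
  Atom ⇒ Item ⇒ h b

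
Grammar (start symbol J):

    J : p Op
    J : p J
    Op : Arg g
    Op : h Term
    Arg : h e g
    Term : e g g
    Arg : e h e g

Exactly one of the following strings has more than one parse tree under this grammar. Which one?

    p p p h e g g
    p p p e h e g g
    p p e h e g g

p p p h e g g

p p p h e g g: 2 trees
p p p e h e g g: 1 tree
p p e h e g g: 1 tree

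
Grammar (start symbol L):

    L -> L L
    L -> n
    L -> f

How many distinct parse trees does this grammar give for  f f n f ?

5

Parse trees for f f n f:
  [L [L f] [L [L f] [L [L n] [L f]]]]
  [L [L f] [L [L [L f] [L n]] [L f]]]
  [L [L [L f] [L f]] [L [L n] [L f]]]
  [L [L [L f] [L [L f] [L n]]] [L f]]
  [L [L [L [L f] [L f]] [L n]] [L f]]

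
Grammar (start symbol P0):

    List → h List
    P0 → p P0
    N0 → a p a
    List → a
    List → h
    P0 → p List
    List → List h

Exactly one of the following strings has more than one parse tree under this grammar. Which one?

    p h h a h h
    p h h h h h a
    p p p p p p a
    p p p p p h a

p h h a h h

p h h a h h: 6 trees
p h h h h h a: 1 tree
p p p p p p a: 1 tree
p p p p p h a: 1 tree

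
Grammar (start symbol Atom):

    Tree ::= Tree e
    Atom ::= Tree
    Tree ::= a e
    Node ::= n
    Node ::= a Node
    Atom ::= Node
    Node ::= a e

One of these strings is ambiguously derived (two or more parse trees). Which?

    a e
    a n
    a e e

a e: 2 trees
a n: 1 tree
a e e: 1 tree

a e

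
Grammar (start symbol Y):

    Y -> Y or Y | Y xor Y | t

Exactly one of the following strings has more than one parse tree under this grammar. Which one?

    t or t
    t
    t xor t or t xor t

t or t: 1 tree
t: 1 tree
t xor t or t xor t: 5 trees

t xor t or t xor t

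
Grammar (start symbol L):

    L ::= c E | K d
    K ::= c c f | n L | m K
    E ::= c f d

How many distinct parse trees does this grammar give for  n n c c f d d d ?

2

Parse trees for n n c c f d d d:
  [L [K n [L [K n [L c [E c f d]]] d]] d]
  [L [K n [L [K n [L [K c c f] d]] d]] d]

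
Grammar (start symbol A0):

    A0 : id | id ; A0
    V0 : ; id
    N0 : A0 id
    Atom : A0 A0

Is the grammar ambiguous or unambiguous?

(V0, N0, Atom are unreachable from A0, so their rules don't affect L(A0).) Right-recursive list with a separator: after each atom, whether the separator follows determines the rule. One parse per string.

Unambiguous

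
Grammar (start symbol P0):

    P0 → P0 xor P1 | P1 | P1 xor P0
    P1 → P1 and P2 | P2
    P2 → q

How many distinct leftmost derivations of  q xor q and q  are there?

Parse trees for q xor q and q:
  [P0 [P0 [P1 [P2 q]]] xor [P1 [P1 [P2 q]] and [P2 q]]]
  [P0 [P1 [P2 q]] xor [P0 [P1 [P1 [P2 q]] and [P2 q]]]]

2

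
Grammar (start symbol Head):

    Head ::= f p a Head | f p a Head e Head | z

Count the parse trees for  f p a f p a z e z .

2

Parse trees for f p a f p a z e z:
  [Head f p a [Head f p a [Head z] e [Head z]]]
  [Head f p a [Head f p a [Head z]] e [Head z]]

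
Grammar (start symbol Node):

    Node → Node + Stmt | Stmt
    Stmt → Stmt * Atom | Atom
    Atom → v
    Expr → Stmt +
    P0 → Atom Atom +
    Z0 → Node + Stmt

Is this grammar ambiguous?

(Expr, P0, Z0 are unreachable from Node, so their rules don't affect L(Node).) Node → Node + Stmt | Stmt  ;  Stmt → Stmt * Atom | Atom  — a left-associative chain with Atom at the bottom. Each string factors uniquely by precedence.

Unambiguous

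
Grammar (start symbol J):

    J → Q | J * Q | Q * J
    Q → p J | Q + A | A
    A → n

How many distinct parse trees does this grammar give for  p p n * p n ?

Parse trees for p p n * p n:
  [J [Q p [J [Q p [J [J [Q [A n]]] * [Q p [J [Q [A n]]]]]]]]]
  [J [Q p [J [Q p [J [Q [A n]] * [J [Q p [J [Q [A n]]]]]]]]]]
  [J [Q p [J [J [Q p [J [Q [A n]]]]] * [Q p [J [Q [A n]]]]]]]
  [J [Q p [J [Q p [J [Q [A n]]]] * [J [Q p [J [Q [A n]]]]]]]]
  [J [J [Q p [J [Q p [J [Q [A n]]]]]]] * [Q p [J [Q [A n]]]]]
  [J [Q p [J [Q p [J [Q [A n]]]]]] * [J [Q p [J [Q [A n]]]]]]

6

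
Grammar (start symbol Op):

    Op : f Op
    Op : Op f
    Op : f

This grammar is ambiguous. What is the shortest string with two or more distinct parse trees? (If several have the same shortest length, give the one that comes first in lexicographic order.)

length 1: no string has ≥2 trees
length 2: f f has 2 parse trees

Two derivations of f f:
  Op ⇒ f Op ⇒ f f
  Op ⇒ Op f ⇒ f f

f f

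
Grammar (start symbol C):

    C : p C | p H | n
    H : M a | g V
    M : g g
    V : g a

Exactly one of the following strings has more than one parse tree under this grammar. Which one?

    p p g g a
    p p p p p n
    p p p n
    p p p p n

p p g g a

p p g g a: 2 trees
p p p p p n: 1 tree
p p p n: 1 tree
p p p p n: 1 tree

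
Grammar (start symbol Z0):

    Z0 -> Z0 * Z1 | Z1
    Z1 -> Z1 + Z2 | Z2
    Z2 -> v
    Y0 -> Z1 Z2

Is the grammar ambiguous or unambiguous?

Only Z0, Z1, Z2 are reachable from Z0; ignoring the rest: The grammar is stratified — Z0 handles '*' (left-recursive), Z1 handles '+', Z2 atoms. Each operator has a fixed associativity and precedence level, so every string has one parse.

Unambiguous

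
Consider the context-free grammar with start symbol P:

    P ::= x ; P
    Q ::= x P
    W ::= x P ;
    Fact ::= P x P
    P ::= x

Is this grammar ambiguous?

Unambiguous

Only P is reachable from P; ignoring the rest: The reachable grammar is A → atom sep A | atom. Each atom is followed by either the separator (recurse) or end-of-string (stop) — no choice point.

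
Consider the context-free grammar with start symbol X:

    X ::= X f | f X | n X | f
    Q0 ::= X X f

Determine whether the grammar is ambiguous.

Ambiguous

Witness: f f

Derivation 1: X ⇒ X f ⇒ f f
Derivation 2: X ⇒ f X ⇒ f f

Two distinct leftmost derivations for the same string.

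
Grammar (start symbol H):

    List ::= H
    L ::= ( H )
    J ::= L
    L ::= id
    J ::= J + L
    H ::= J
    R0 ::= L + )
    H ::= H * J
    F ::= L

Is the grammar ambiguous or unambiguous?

Unambiguous

(R0, List, F are unreachable from H, so their rules don't affect L(H).) The grammar is stratified — H handles '*' (left-recursive), J handles '+', L atoms. Each operator has a fixed associativity and precedence level, so every string has one parse.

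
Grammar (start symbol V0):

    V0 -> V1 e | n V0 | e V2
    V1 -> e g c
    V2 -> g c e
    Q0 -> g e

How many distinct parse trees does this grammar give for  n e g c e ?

2

Parse trees for n e g c e:
  [V0 n [V0 [V1 e g c] e]]
  [V0 n [V0 e [V2 g c e]]]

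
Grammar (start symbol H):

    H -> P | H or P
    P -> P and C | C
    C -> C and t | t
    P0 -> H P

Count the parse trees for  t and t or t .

2

Parse trees for t and t or t:
  [H [H [P [P [C t]] and [C t]]] or [P [C t]]]
  [H [H [P [C [C t] and t]]] or [P [C t]]]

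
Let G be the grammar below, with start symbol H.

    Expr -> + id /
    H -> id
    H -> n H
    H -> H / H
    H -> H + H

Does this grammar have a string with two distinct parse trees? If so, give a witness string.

Witness: n id + id

Derivation 1: H ⇒ n H ⇒ n H + H ⇒ n id + H ⇒ n id + id
Derivation 2: H ⇒ H + H ⇒ n H + H ⇒ n id + H ⇒ n id + id

Two distinct leftmost derivations for the same string.

Ambiguous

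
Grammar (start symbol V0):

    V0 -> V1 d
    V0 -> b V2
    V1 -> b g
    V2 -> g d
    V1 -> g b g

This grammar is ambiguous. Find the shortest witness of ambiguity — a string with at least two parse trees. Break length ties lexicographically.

b g d

length 3: b g d has 2 parse trees

Two derivations of b g d:
  V0 ⇒ V1 d ⇒ b g d
  V0 ⇒ b V2 ⇒ b g d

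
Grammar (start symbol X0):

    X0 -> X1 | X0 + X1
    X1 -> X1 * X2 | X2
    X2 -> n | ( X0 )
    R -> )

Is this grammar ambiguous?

(R is unreachable from X0, so its rules don't affect L(X0).) This is a standard precedence ladder (X0 over X1 over X2), with each level left-recursive on its own operator ('+' at X0, '*' at X1). That structure is LR(1), hence unambiguous.

Unambiguous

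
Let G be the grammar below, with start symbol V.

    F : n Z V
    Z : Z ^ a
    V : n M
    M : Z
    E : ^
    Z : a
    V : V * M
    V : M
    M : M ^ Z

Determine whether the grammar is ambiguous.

Ambiguous

Witness: a ^ a

Derivation 1: V ⇒ M ⇒ Z ⇒ Z ^ a ⇒ a ^ a
Derivation 2: V ⇒ M ⇒ M ^ Z ⇒ Z ^ Z ⇒ a ^ Z ⇒ a ^ a

Two distinct leftmost derivations for the same string.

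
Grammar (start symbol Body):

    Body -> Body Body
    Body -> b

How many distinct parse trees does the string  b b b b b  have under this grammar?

Parse trees for b b b b b (showing first 6 of 14):
  [Body [Body b] [Body [Body b] [Body [Body b] [Body [Body b] [Body b]]]]]
  [Body [Body b] [Body [Body b] [Body [Body [Body b] [Body b]] [Body b]]]]
  [Body [Body b] [Body [Body [Body b] [Body b]] [Body [Body b] [Body b]]]]
  [Body [Body b] [Body [Body [Body b] [Body [Body b] [Body b]]] [Body b]]]
  [Body [Body b] [Body [Body [Body [Body b] [Body b]] [Body b]] [Body b]]]
  [Body [Body [Body b] [Body b]] [Body [Body b] [Body [Body b] [Body b]]]]

14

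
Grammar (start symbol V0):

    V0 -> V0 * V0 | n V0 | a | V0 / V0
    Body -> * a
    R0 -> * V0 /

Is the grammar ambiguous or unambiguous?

Ambiguous

Witness: n a * a

Derivation 1: V0 ⇒ V0 * V0 ⇒ n V0 * V0 ⇒ n a * V0 ⇒ n a * a
Derivation 2: V0 ⇒ n V0 ⇒ n V0 * V0 ⇒ n a * V0 ⇒ n a * a

Two distinct leftmost derivations for the same string.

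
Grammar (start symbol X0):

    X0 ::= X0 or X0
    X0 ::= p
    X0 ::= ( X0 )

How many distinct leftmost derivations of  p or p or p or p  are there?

5

Parse trees for p or p or p or p:
  [X0 [X0 p] or [X0 [X0 p] or [X0 [X0 p] or [X0 p]]]]
  [X0 [X0 p] or [X0 [X0 [X0 p] or [X0 p]] or [X0 p]]]
  [X0 [X0 [X0 p] or [X0 p]] or [X0 [X0 p] or [X0 p]]]
  [X0 [X0 [X0 p] or [X0 [X0 p] or [X0 p]]] or [X0 p]]
  [X0 [X0 [X0 [X0 p] or [X0 p]] or [X0 p]] or [X0 p]]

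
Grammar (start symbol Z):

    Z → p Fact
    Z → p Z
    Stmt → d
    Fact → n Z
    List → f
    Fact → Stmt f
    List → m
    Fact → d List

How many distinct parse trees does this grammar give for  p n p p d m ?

1

Parse trees for p n p p d m:
  [Z p [Fact n [Z p [Z p [Fact d [List m]]]]]]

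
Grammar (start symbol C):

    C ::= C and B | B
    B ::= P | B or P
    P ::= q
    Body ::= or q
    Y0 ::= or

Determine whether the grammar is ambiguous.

Unambiguous

(Body, Y0 are unreachable from C, so their rules don't affect L(C).) This is a standard precedence ladder (C over B over P), with each level left-recursive on its own operator ('and' at C, 'or' at B). That structure is LR(1), hence unambiguous.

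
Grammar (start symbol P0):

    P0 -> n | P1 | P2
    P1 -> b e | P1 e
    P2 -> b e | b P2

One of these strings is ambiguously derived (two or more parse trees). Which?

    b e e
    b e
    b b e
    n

b e e: 1 tree
b e: 2 trees
b b e: 1 tree
n: 1 tree

b e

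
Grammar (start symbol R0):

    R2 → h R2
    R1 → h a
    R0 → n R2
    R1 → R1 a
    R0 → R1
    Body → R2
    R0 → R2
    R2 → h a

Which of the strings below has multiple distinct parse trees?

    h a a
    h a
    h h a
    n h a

h a a: 1 tree
h a: 2 trees
h h a: 1 tree
n h a: 1 tree

h a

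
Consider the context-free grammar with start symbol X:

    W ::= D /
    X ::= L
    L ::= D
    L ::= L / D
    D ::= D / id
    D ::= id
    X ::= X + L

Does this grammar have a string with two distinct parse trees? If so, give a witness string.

Witness: id / id

Derivation 1: X ⇒ L ⇒ D ⇒ D / id ⇒ id / id
Derivation 2: X ⇒ L ⇒ L / D ⇒ D / D ⇒ id / D ⇒ id / id

Two distinct leftmost derivations for the same string.

Ambiguous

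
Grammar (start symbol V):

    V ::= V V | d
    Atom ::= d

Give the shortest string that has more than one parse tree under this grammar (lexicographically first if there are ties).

d d d

length 1: no string has ≥2 trees
length 2: no string has ≥2 trees
length 3: d d d has 2 parse trees

Two derivations of d d d:
  V ⇒ V V ⇒ V V V ⇒ d V V ⇒ d d V ⇒ d d d
  V ⇒ V V ⇒ d V ⇒ d V V ⇒ d d V ⇒ d d d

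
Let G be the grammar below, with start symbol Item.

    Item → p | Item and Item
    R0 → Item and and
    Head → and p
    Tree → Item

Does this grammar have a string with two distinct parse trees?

Witness: p and p and p

Derivation 1: Item ⇒ Item and Item ⇒ p and Item ⇒ p and Item and Item ⇒ p and p and Item ⇒ p and p and p
Derivation 2: Item ⇒ Item and Item ⇒ Item and Item and Item ⇒ p and Item and Item ⇒ p and p and Item ⇒ p and p and p

Two distinct leftmost derivations for the same string.

Ambiguous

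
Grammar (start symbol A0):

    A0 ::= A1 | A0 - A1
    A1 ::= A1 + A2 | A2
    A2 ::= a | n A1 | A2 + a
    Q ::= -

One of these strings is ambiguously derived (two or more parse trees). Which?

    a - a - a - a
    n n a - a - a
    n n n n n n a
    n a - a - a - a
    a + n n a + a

a - a - a - a: 1 tree
n n a - a - a: 1 tree
n n n n n n a: 1 tree
n a - a - a - a: 1 tree
a + n n a + a: 6 trees

a + n n a + a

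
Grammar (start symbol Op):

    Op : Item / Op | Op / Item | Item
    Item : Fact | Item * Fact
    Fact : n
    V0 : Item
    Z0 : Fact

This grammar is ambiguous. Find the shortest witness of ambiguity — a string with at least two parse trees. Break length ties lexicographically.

length 1: no string has ≥2 trees
length 3: n / n has 2 parse trees

Two derivations of n / n:
  Op ⇒ Item / Op ⇒ Fact / Op ⇒ n / Op ⇒ n / Item ⇒ n / Fact ⇒ n / n
  Op ⇒ Op / Item ⇒ Item / Item ⇒ Fact / Item ⇒ n / Item ⇒ n / Fact ⇒ n / n

n / n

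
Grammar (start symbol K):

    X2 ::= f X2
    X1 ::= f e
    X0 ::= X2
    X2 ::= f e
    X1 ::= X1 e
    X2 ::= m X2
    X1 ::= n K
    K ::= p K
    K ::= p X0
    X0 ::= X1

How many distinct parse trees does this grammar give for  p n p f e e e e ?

Parse trees for p n p f e e e e:
  [K p [X0 [X1 [X1 [X1 [X1 n [K p [X0 [X2 f e]]]] e] e] e]]]
  [K p [X0 [X1 [X1 [X1 [X1 n [K p [X0 [X1 f e]]]] e] e] e]]]
  [K p [X0 [X1 [X1 [X1 n [K p [X0 [X1 [X1 f e] e]]]] e] e]]]
  [K p [X0 [X1 [X1 n [K p [X0 [X1 [X1 [X1 f e] e] e]]]] e]]]
  [K p [X0 [X1 n [K p [X0 [X1 [X1 [X1 [X1 f e] e] e] e]]]]]]

5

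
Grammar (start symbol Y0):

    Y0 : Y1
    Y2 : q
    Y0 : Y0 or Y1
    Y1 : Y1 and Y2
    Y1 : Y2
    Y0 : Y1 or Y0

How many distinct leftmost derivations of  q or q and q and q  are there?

Parse trees for q or q and q and q:
  [Y0 [Y0 [Y1 [Y2 q]]] or [Y1 [Y1 [Y1 [Y2 q]] and [Y2 q]] and [Y2 q]]]
  [Y0 [Y1 [Y2 q]] or [Y0 [Y1 [Y1 [Y1 [Y2 q]] and [Y2 q]] and [Y2 q]]]]

2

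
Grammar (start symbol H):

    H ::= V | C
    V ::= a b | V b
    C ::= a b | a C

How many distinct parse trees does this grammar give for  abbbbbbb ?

Parse trees for abbbbbbb:
  [H [V [V [V [V [V [V [V a b] b] b] b] b] b] b]]

1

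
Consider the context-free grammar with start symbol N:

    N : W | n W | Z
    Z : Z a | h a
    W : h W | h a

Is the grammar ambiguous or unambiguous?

Ambiguous

Witness: h a

Derivation 1: N ⇒ W ⇒ h a
Derivation 2: N ⇒ Z ⇒ h a

Two distinct leftmost derivations for the same string.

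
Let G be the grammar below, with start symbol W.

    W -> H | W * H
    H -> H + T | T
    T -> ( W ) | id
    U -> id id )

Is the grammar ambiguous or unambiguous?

Unambiguous

Only W, H, T are reachable from W; ignoring the rest: This is a standard precedence ladder (W over H over T), with each level left-recursive on its own operator ('*' at W, '+' at H). That structure is LR(1), hence unambiguous.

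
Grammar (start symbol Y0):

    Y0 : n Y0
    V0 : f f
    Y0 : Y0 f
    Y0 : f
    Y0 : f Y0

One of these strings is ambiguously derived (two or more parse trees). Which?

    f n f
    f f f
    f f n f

f f f

f n f: 1 tree
f f f: 4 trees
f f n f: 1 tree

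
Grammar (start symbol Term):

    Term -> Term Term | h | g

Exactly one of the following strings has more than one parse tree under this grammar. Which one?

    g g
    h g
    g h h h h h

g h h h h h

g g: 1 tree
h g: 1 tree
g h h h h h: 42 trees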